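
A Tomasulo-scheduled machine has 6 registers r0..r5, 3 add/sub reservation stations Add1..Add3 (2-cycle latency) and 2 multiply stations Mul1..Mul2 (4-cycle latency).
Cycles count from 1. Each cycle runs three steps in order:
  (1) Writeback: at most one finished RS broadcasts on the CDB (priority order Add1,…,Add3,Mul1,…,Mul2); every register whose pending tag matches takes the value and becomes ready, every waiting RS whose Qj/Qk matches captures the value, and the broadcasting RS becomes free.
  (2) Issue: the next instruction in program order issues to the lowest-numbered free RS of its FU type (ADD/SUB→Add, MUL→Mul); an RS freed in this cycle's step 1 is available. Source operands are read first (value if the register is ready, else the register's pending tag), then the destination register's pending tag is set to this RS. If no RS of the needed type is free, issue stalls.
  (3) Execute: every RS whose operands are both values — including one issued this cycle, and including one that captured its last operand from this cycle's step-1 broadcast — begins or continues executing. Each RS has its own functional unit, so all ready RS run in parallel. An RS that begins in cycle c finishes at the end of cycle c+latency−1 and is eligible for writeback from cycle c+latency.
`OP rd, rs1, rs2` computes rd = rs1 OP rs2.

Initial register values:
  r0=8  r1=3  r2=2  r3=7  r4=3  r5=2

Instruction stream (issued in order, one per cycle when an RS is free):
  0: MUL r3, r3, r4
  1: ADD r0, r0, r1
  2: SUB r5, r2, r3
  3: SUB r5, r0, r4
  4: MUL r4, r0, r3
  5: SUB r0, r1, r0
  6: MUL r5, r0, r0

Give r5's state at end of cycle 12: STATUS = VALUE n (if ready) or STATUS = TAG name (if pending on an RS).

cycle 1: issue MUL r3<-Mul1 // r0:8,r1:3,r2:2,r3:Mul1,r4:3,r5:2
cycle 2: issue ADD r0<-Add1 // r0:Add1,r1:3,r2:2,r3:Mul1,r4:3,r5:2
cycle 3: issue SUB r5<-Add2 // r0:Add1,r1:3,r2:2,r3:Mul1,r4:3,r5:Add2
cycle 4: CDB Add1=11; issue SUB r5<-Add1 // r0:11,r1:3,r2:2,r3:Mul1,r4:3,r5:Add1
cycle 5: CDB Mul1=21; issue MUL r4<-Mul1 // r0:11,r1:3,r2:2,r3:21,r4:Mul1,r5:Add1
cycle 6: CDB Add1=8; issue SUB r0<-Add1 // r0:Add1,r1:3,r2:2,r3:21,r4:Mul1,r5:8
cycle 7: CDB Add2=-19; issue MUL r5<-Mul2 // r0:Add1,r1:3,r2:2,r3:21,r4:Mul1,r5:Mul2
cycle 8: CDB Add1=-8 // r0:-8,r1:3,r2:2,r3:21,r4:Mul1,r5:Mul2
cycle 9: CDB Mul1=231 // r0:-8,r1:3,r2:2,r3:21,r4:231,r5:Mul2
cycle 10: - // r0:-8,r1:3,r2:2,r3:21,r4:231,r5:Mul2
cycle 11: - // r0:-8,r1:3,r2:2,r3:21,r4:231,r5:Mul2
cycle 12: CDB Mul2=64 // r0:-8,r1:3,r2:2,r3:21,r4:231,r5:64

STATUS = VALUE 64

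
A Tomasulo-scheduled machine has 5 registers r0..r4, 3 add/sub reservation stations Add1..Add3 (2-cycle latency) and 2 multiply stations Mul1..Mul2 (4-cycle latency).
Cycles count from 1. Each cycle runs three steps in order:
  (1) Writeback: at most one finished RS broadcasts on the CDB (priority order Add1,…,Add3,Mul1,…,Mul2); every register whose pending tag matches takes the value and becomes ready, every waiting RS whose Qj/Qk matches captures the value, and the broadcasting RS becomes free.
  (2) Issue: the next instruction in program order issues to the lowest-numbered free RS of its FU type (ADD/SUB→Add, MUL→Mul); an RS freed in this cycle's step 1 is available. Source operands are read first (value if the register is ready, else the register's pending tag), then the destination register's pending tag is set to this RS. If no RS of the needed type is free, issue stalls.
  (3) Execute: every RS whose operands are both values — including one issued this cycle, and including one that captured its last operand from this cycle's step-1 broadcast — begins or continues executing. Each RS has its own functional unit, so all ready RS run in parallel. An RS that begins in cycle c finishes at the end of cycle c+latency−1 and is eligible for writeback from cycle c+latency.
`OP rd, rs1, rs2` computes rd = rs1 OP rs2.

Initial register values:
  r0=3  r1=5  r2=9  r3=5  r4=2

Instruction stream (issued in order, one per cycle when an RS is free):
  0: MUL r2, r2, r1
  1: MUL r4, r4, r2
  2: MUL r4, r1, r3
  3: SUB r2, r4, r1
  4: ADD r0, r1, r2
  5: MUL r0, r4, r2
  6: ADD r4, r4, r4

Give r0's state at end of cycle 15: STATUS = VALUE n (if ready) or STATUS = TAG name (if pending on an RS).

STATUS = VALUE 500

c1: issue MUL r2<-Mul1 | r0:3,r1:5,r2:Mul1,r3:5,r4:2
c2: issue MUL r4<-Mul2 | r0:3,r1:5,r2:Mul1,r3:5,r4:Mul2
c3: stall | r0:3,r1:5,r2:Mul1,r3:5,r4:Mul2
c4: stall | r0:3,r1:5,r2:Mul1,r3:5,r4:Mul2
c5: CDB Mul1=45; issue MUL r4<-Mul1 | r0:3,r1:5,r2:45,r3:5,r4:Mul1
c6: issue SUB r2<-Add1 | r0:3,r1:5,r2:Add1,r3:5,r4:Mul1
c7: issue ADD r0<-Add2 | r0:Add2,r1:5,r2:Add1,r3:5,r4:Mul1
c8: stall | r0:Add2,r1:5,r2:Add1,r3:5,r4:Mul1
c9: CDB Mul1=25; issue MUL r0<-Mul1 | r0:Mul1,r1:5,r2:Add1,r3:5,r4:25
c10: CDB Mul2=90; issue ADD r4<-Add3 | r0:Mul1,r1:5,r2:Add1,r3:5,r4:Add3
c11: CDB Add1=20 | r0:Mul1,r1:5,r2:20,r3:5,r4:Add3
c12: CDB Add3=50 | r0:Mul1,r1:5,r2:20,r3:5,r4:50
c13: CDB Add2=25 | r0:Mul1,r1:5,r2:20,r3:5,r4:50
c14: - | r0:Mul1,r1:5,r2:20,r3:5,r4:50
c15: CDB Mul1=500 | r0:500,r1:5,r2:20,r3:5,r4:50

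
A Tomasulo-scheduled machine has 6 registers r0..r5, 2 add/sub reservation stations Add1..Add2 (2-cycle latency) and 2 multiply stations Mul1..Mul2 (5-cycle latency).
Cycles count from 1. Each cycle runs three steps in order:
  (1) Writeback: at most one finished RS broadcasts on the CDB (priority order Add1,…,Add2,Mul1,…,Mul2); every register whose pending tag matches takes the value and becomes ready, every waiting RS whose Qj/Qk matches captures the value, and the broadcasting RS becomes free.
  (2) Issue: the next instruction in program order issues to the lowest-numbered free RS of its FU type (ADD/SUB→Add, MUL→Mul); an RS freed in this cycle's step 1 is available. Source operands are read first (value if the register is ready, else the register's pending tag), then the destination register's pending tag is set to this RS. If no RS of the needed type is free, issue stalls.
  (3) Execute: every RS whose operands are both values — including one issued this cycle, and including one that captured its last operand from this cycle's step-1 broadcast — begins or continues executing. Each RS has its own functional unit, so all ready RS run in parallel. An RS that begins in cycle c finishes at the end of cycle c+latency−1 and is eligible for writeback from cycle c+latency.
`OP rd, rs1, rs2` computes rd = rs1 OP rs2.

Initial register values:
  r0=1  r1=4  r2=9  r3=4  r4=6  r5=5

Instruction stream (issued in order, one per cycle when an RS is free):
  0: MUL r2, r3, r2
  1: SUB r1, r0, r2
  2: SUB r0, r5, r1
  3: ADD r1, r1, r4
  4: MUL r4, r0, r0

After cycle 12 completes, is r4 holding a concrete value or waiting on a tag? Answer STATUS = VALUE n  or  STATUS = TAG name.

c1: issue MUL r2<-Mul1 | r0:1,r1:4,r2:Mul1,r3:4,r4:6,r5:5
c2: issue SUB r1<-Add1 | r0:1,r1:Add1,r2:Mul1,r3:4,r4:6,r5:5
c3: issue SUB r0<-Add2 | r0:Add2,r1:Add1,r2:Mul1,r3:4,r4:6,r5:5
c4: stall | r0:Add2,r1:Add1,r2:Mul1,r3:4,r4:6,r5:5
c5: stall | r0:Add2,r1:Add1,r2:Mul1,r3:4,r4:6,r5:5
c6: CDB Mul1=36; stall | r0:Add2,r1:Add1,r2:36,r3:4,r4:6,r5:5
c7: stall | r0:Add2,r1:Add1,r2:36,r3:4,r4:6,r5:5
c8: CDB Add1=-35; issue ADD r1<-Add1 | r0:Add2,r1:Add1,r2:36,r3:4,r4:6,r5:5
c9: issue MUL r4<-Mul1 | r0:Add2,r1:Add1,r2:36,r3:4,r4:Mul1,r5:5
c10: CDB Add1=-29 | r0:Add2,r1:-29,r2:36,r3:4,r4:Mul1,r5:5
c11: CDB Add2=40 | r0:40,r1:-29,r2:36,r3:4,r4:Mul1,r5:5
c12: - | r0:40,r1:-29,r2:36,r3:4,r4:Mul1,r5:5

STATUS = TAG Mul1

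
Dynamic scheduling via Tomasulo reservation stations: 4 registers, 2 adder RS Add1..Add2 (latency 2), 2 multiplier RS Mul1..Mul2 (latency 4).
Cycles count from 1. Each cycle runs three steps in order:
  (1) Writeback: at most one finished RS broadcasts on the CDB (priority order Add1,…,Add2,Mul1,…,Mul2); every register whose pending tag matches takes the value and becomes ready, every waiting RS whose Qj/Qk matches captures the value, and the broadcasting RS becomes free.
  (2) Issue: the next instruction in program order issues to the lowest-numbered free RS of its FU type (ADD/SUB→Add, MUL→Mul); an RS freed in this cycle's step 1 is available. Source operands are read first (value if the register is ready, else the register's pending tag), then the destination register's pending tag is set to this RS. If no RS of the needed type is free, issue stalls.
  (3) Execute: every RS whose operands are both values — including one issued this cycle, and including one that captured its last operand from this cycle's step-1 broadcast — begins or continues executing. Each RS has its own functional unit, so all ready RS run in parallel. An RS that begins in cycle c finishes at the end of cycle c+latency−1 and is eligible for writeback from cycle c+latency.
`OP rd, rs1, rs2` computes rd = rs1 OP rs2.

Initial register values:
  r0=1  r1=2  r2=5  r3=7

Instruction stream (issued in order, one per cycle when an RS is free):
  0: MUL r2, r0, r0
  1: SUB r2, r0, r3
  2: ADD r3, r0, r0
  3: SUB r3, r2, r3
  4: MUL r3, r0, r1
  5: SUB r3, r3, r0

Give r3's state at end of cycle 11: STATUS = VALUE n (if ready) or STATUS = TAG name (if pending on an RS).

STATUS = VALUE 1

c1: issue MUL r2<-Mul1 | r0:1,r1:2,r2:Mul1,r3:7
c2: issue SUB r2<-Add1 | r0:1,r1:2,r2:Add1,r3:7
c3: issue ADD r3<-Add2 | r0:1,r1:2,r2:Add1,r3:Add2
c4: CDB Add1=-6; issue SUB r3<-Add1 | r0:1,r1:2,r2:-6,r3:Add1
c5: CDB Add2=2; issue MUL r3<-Mul2 | r0:1,r1:2,r2:-6,r3:Mul2
c6: CDB Mul1=1; issue SUB r3<-Add2 | r0:1,r1:2,r2:-6,r3:Add2
c7: CDB Add1=-8 | r0:1,r1:2,r2:-6,r3:Add2
c8: - | r0:1,r1:2,r2:-6,r3:Add2
c9: CDB Mul2=2 | r0:1,r1:2,r2:-6,r3:Add2
c10: - | r0:1,r1:2,r2:-6,r3:Add2
c11: CDB Add2=1 | r0:1,r1:2,r2:-6,r3:1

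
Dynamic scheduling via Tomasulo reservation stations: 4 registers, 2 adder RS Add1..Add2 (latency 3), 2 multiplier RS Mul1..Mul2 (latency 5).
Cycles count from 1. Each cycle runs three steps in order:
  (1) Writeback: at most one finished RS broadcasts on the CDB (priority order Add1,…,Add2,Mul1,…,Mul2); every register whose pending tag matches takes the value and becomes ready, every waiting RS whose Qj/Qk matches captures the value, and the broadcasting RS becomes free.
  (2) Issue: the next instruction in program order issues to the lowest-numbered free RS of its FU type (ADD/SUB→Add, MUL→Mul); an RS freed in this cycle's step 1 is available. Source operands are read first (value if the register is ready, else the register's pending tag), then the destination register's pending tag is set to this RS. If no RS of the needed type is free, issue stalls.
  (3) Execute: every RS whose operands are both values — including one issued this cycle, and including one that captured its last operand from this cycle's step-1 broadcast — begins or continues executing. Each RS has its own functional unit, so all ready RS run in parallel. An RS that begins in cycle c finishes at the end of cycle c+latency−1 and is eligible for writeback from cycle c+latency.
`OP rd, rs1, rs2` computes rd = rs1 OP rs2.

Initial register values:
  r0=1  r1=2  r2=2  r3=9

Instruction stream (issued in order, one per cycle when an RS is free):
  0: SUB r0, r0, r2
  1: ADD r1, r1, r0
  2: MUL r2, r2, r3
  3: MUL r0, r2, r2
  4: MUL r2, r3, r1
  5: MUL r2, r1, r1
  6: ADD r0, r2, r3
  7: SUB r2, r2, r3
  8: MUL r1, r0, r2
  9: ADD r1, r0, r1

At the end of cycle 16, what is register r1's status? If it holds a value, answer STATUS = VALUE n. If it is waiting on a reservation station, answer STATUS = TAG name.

c1: issue SUB r0<-Add1 | r0:Add1,r1:2,r2:2,r3:9
c2: issue ADD r1<-Add2 | r0:Add1,r1:Add2,r2:2,r3:9
c3: issue MUL r2<-Mul1 | r0:Add1,r1:Add2,r2:Mul1,r3:9
c4: CDB Add1=-1; issue MUL r0<-Mul2 | r0:Mul2,r1:Add2,r2:Mul1,r3:9
c5: stall | r0:Mul2,r1:Add2,r2:Mul1,r3:9
c6: stall | r0:Mul2,r1:Add2,r2:Mul1,r3:9
c7: CDB Add2=1; stall | r0:Mul2,r1:1,r2:Mul1,r3:9
c8: CDB Mul1=18; issue MUL r2<-Mul1 | r0:Mul2,r1:1,r2:Mul1,r3:9
c9: stall | r0:Mul2,r1:1,r2:Mul1,r3:9
c10: stall | r0:Mul2,r1:1,r2:Mul1,r3:9
c11: stall | r0:Mul2,r1:1,r2:Mul1,r3:9
c12: stall | r0:Mul2,r1:1,r2:Mul1,r3:9
c13: CDB Mul1=9; issue MUL r2<-Mul1 | r0:Mul2,r1:1,r2:Mul1,r3:9
c14: CDB Mul2=324; issue ADD r0<-Add1 | r0:Add1,r1:1,r2:Mul1,r3:9
c15: issue SUB r2<-Add2 | r0:Add1,r1:1,r2:Add2,r3:9
c16: issue MUL r1<-Mul2 | r0:Add1,r1:Mul2,r2:Add2,r3:9

STATUS = TAG Mul2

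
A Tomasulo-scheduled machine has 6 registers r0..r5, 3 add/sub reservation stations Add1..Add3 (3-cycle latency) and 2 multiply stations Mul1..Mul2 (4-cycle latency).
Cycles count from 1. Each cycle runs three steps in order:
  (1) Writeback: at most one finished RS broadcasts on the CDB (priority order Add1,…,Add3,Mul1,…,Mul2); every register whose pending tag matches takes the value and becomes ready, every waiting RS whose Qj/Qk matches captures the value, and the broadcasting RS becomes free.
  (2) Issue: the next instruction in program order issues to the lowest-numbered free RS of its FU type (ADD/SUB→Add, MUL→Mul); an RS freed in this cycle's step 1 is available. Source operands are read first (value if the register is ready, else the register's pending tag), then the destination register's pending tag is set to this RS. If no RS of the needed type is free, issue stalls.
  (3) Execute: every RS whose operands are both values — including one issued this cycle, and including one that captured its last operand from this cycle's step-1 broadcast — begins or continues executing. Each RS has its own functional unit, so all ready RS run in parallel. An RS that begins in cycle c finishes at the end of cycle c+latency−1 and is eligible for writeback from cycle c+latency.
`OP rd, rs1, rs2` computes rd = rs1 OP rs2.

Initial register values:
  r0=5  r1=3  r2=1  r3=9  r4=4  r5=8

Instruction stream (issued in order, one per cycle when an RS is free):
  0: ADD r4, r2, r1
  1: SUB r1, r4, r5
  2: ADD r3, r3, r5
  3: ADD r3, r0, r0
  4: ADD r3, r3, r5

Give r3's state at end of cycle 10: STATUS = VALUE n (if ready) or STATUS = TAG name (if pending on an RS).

STATUS = VALUE 18

  c1: issue ADD r4<-Add1  regs: r0:5,r1:3,r2:1,r3:9,r4:Add1,r5:8
  c2: issue SUB r1<-Add2  regs: r0:5,r1:Add2,r2:1,r3:9,r4:Add1,r5:8
  c3: issue ADD r3<-Add3  regs: r0:5,r1:Add2,r2:1,r3:Add3,r4:Add1,r5:8
  c4: CDB Add1=4; issue ADD r3<-Add1  regs: r0:5,r1:Add2,r2:1,r3:Add1,r4:4,r5:8
  c5: stall  regs: r0:5,r1:Add2,r2:1,r3:Add1,r4:4,r5:8
  c6: CDB Add3=17; issue ADD r3<-Add3  regs: r0:5,r1:Add2,r2:1,r3:Add3,r4:4,r5:8
  c7: CDB Add1=10  regs: r0:5,r1:Add2,r2:1,r3:Add3,r4:4,r5:8
  c8: CDB Add2=-4  regs: r0:5,r1:-4,r2:1,r3:Add3,r4:4,r5:8
  c9: -  regs: r0:5,r1:-4,r2:1,r3:Add3,r4:4,r5:8
  c10: CDB Add3=18  regs: r0:5,r1:-4,r2:1,r3:18,r4:4,r5:8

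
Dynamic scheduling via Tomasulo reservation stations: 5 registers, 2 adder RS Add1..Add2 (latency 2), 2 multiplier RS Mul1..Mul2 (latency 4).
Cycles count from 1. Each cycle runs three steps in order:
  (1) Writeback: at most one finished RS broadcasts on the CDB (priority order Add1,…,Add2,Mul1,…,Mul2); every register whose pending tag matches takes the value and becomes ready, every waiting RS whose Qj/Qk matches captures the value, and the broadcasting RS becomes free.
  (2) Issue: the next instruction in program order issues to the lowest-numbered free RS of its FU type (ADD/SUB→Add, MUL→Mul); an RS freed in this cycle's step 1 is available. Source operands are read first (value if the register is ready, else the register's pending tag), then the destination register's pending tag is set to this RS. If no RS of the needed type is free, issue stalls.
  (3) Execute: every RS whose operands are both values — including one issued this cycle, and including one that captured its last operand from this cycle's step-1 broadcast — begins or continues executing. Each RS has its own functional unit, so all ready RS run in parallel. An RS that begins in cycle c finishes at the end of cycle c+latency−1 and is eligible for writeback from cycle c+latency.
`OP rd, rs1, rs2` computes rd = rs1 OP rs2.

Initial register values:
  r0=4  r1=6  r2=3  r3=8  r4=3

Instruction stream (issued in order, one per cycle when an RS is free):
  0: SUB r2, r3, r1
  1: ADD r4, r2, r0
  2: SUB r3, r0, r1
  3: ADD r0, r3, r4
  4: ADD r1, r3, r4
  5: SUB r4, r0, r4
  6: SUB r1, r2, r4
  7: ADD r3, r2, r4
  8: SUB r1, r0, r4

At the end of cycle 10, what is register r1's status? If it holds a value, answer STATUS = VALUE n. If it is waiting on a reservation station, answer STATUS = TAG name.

c1: issue SUB r2<-Add1 | r0:4,r1:6,r2:Add1,r3:8,r4:3
c2: issue ADD r4<-Add2 | r0:4,r1:6,r2:Add1,r3:8,r4:Add2
c3: CDB Add1=2; issue SUB r3<-Add1 | r0:4,r1:6,r2:2,r3:Add1,r4:Add2
c4: stall | r0:4,r1:6,r2:2,r3:Add1,r4:Add2
c5: CDB Add1=-2; issue ADD r0<-Add1 | r0:Add1,r1:6,r2:2,r3:-2,r4:Add2
c6: CDB Add2=6; issue ADD r1<-Add2 | r0:Add1,r1:Add2,r2:2,r3:-2,r4:6
c7: stall | r0:Add1,r1:Add2,r2:2,r3:-2,r4:6
c8: CDB Add1=4; issue SUB r4<-Add1 | r0:4,r1:Add2,r2:2,r3:-2,r4:Add1
c9: CDB Add2=4; issue SUB r1<-Add2 | r0:4,r1:Add2,r2:2,r3:-2,r4:Add1
c10: CDB Add1=-2; issue ADD r3<-Add1 | r0:4,r1:Add2,r2:2,r3:Add1,r4:-2

STATUS = TAG Add2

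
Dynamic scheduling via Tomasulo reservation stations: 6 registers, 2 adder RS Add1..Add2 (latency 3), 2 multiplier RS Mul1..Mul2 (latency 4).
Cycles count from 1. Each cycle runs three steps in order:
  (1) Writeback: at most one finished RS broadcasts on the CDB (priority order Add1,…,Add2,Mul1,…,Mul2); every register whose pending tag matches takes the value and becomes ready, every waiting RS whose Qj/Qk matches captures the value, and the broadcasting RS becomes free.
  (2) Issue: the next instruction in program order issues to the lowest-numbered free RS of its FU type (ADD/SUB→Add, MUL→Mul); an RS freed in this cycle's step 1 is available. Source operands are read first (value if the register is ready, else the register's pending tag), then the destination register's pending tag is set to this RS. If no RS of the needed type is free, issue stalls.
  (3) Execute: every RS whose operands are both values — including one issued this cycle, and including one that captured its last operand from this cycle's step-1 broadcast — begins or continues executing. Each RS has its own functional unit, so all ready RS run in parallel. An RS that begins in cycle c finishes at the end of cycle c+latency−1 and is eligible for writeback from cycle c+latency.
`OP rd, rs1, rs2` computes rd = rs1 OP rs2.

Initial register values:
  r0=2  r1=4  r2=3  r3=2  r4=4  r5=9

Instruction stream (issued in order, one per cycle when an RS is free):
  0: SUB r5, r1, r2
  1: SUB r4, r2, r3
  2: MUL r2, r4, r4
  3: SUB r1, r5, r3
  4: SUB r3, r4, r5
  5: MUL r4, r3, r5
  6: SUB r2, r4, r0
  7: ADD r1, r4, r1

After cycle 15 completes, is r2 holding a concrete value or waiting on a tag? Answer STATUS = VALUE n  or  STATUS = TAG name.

  c1: issue SUB r5<-Add1  regs: r0:2,r1:4,r2:3,r3:2,r4:4,r5:Add1
  c2: issue SUB r4<-Add2  regs: r0:2,r1:4,r2:3,r3:2,r4:Add2,r5:Add1
  c3: issue MUL r2<-Mul1  regs: r0:2,r1:4,r2:Mul1,r3:2,r4:Add2,r5:Add1
  c4: CDB Add1=1; issue SUB r1<-Add1  regs: r0:2,r1:Add1,r2:Mul1,r3:2,r4:Add2,r5:1
  c5: CDB Add2=1; issue SUB r3<-Add2  regs: r0:2,r1:Add1,r2:Mul1,r3:Add2,r4:1,r5:1
  c6: issue MUL r4<-Mul2  regs: r0:2,r1:Add1,r2:Mul1,r3:Add2,r4:Mul2,r5:1
  c7: CDB Add1=-1; issue SUB r2<-Add1  regs: r0:2,r1:-1,r2:Add1,r3:Add2,r4:Mul2,r5:1
  c8: CDB Add2=0; issue ADD r1<-Add2  regs: r0:2,r1:Add2,r2:Add1,r3:0,r4:Mul2,r5:1
  c9: CDB Mul1=1  regs: r0:2,r1:Add2,r2:Add1,r3:0,r4:Mul2,r5:1
  c10: -  regs: r0:2,r1:Add2,r2:Add1,r3:0,r4:Mul2,r5:1
  c11: -  regs: r0:2,r1:Add2,r2:Add1,r3:0,r4:Mul2,r5:1
  c12: CDB Mul2=0  regs: r0:2,r1:Add2,r2:Add1,r3:0,r4:0,r5:1
  c13: -  regs: r0:2,r1:Add2,r2:Add1,r3:0,r4:0,r5:1
  c14: -  regs: r0:2,r1:Add2,r2:Add1,r3:0,r4:0,r5:1
  c15: CDB Add1=-2  regs: r0:2,r1:Add2,r2:-2,r3:0,r4:0,r5:1

STATUS = VALUE -2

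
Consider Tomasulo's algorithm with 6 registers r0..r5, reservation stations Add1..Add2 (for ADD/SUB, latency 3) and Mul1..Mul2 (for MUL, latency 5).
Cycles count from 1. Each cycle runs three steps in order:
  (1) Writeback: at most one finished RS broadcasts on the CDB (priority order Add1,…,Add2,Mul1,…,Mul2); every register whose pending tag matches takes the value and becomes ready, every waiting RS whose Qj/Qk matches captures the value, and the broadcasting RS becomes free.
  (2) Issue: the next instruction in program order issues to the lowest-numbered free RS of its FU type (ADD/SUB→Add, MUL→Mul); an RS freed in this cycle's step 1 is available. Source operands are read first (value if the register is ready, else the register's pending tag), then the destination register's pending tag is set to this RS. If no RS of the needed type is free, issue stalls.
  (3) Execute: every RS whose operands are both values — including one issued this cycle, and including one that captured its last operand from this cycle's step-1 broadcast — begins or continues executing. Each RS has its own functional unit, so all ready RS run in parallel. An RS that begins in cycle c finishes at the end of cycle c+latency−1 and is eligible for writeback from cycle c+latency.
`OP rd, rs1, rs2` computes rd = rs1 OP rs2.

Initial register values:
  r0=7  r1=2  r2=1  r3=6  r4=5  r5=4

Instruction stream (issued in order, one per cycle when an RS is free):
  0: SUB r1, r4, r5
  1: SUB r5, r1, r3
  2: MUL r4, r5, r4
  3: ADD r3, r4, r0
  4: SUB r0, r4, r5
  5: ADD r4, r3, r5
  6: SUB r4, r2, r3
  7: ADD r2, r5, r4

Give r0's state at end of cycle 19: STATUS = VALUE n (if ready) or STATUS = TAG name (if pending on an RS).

STATUS = VALUE -20

c1: issue SUB r1<-Add1 | r0:7,r1:Add1,r2:1,r3:6,r4:5,r5:4
c2: issue SUB r5<-Add2 | r0:7,r1:Add1,r2:1,r3:6,r4:5,r5:Add2
c3: issue MUL r4<-Mul1 | r0:7,r1:Add1,r2:1,r3:6,r4:Mul1,r5:Add2
c4: CDB Add1=1; issue ADD r3<-Add1 | r0:7,r1:1,r2:1,r3:Add1,r4:Mul1,r5:Add2
c5: stall | r0:7,r1:1,r2:1,r3:Add1,r4:Mul1,r5:Add2
c6: stall | r0:7,r1:1,r2:1,r3:Add1,r4:Mul1,r5:Add2
c7: CDB Add2=-5; issue SUB r0<-Add2 | r0:Add2,r1:1,r2:1,r3:Add1,r4:Mul1,r5:-5
c8: stall | r0:Add2,r1:1,r2:1,r3:Add1,r4:Mul1,r5:-5
c9: stall | r0:Add2,r1:1,r2:1,r3:Add1,r4:Mul1,r5:-5
c10: stall | r0:Add2,r1:1,r2:1,r3:Add1,r4:Mul1,r5:-5
c11: stall | r0:Add2,r1:1,r2:1,r3:Add1,r4:Mul1,r5:-5
c12: CDB Mul1=-25; stall | r0:Add2,r1:1,r2:1,r3:Add1,r4:-25,r5:-5
c13: stall | r0:Add2,r1:1,r2:1,r3:Add1,r4:-25,r5:-5
c14: stall | r0:Add2,r1:1,r2:1,r3:Add1,r4:-25,r5:-5
c15: CDB Add1=-18; issue ADD r4<-Add1 | r0:Add2,r1:1,r2:1,r3:-18,r4:Add1,r5:-5
c16: CDB Add2=-20; issue SUB r4<-Add2 | r0:-20,r1:1,r2:1,r3:-18,r4:Add2,r5:-5
c17: stall | r0:-20,r1:1,r2:1,r3:-18,r4:Add2,r5:-5
c18: CDB Add1=-23; issue ADD r2<-Add1 | r0:-20,r1:1,r2:Add1,r3:-18,r4:Add2,r5:-5
c19: CDB Add2=19 | r0:-20,r1:1,r2:Add1,r3:-18,r4:19,r5:-5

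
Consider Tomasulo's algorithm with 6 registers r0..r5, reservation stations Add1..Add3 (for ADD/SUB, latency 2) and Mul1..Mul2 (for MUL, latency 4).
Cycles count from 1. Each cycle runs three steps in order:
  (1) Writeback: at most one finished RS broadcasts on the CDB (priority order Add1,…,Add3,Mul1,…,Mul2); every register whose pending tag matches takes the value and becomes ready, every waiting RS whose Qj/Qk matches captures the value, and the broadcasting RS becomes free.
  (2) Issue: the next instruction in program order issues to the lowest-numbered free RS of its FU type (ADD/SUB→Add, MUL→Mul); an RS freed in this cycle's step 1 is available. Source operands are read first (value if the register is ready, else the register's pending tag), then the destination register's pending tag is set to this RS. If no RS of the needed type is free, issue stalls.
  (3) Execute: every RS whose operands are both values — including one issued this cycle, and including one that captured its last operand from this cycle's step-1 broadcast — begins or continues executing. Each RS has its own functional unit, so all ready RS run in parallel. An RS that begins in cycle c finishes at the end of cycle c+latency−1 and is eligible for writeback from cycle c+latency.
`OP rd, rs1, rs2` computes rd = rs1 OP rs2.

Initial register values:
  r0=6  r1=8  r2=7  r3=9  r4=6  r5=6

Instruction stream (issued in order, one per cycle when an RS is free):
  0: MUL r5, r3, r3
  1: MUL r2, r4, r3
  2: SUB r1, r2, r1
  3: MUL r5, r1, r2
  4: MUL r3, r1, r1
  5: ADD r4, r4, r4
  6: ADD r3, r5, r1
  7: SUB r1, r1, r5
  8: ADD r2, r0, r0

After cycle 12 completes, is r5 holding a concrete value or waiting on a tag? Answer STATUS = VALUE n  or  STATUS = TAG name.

STATUS = TAG Mul1

cycle 1: issue MUL r5<-Mul1 // r0:6,r1:8,r2:7,r3:9,r4:6,r5:Mul1
cycle 2: issue MUL r2<-Mul2 // r0:6,r1:8,r2:Mul2,r3:9,r4:6,r5:Mul1
cycle 3: issue SUB r1<-Add1 // r0:6,r1:Add1,r2:Mul2,r3:9,r4:6,r5:Mul1
cycle 4: stall // r0:6,r1:Add1,r2:Mul2,r3:9,r4:6,r5:Mul1
cycle 5: CDB Mul1=81; issue MUL r5<-Mul1 // r0:6,r1:Add1,r2:Mul2,r3:9,r4:6,r5:Mul1
cycle 6: CDB Mul2=54; issue MUL r3<-Mul2 // r0:6,r1:Add1,r2:54,r3:Mul2,r4:6,r5:Mul1
cycle 7: issue ADD r4<-Add2 // r0:6,r1:Add1,r2:54,r3:Mul2,r4:Add2,r5:Mul1
cycle 8: CDB Add1=46; issue ADD r3<-Add1 // r0:6,r1:46,r2:54,r3:Add1,r4:Add2,r5:Mul1
cycle 9: CDB Add2=12; issue SUB r1<-Add2 // r0:6,r1:Add2,r2:54,r3:Add1,r4:12,r5:Mul1
cycle 10: issue ADD r2<-Add3 // r0:6,r1:Add2,r2:Add3,r3:Add1,r4:12,r5:Mul1
cycle 11: - // r0:6,r1:Add2,r2:Add3,r3:Add1,r4:12,r5:Mul1
cycle 12: CDB Add3=12 // r0:6,r1:Add2,r2:12,r3:Add1,r4:12,r5:Mul1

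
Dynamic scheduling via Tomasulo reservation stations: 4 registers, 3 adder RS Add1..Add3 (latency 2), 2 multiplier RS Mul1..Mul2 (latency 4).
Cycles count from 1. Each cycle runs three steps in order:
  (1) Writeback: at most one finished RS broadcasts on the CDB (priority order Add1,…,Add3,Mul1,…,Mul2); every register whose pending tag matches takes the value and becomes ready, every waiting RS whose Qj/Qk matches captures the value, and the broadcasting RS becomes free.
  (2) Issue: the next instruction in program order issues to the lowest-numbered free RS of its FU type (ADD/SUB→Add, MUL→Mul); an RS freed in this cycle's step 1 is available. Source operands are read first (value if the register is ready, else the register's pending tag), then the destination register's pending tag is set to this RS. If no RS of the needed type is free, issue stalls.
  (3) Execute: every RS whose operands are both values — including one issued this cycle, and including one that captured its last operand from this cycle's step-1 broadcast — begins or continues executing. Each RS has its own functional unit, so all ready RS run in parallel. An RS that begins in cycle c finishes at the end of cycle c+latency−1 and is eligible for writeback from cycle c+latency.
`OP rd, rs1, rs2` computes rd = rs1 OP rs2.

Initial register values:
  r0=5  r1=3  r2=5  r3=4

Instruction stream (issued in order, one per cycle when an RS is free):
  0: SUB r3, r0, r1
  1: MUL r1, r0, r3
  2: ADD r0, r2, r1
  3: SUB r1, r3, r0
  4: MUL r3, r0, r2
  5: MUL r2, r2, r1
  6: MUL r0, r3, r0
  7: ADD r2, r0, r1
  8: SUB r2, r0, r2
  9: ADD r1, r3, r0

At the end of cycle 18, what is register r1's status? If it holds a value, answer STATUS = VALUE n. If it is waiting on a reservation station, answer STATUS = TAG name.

STATUS = TAG Add3

cycle 1: issue SUB r3<-Add1 // r0:5,r1:3,r2:5,r3:Add1
cycle 2: issue MUL r1<-Mul1 // r0:5,r1:Mul1,r2:5,r3:Add1
cycle 3: CDB Add1=2; issue ADD r0<-Add1 // r0:Add1,r1:Mul1,r2:5,r3:2
cycle 4: issue SUB r1<-Add2 // r0:Add1,r1:Add2,r2:5,r3:2
cycle 5: issue MUL r3<-Mul2 // r0:Add1,r1:Add2,r2:5,r3:Mul2
cycle 6: stall // r0:Add1,r1:Add2,r2:5,r3:Mul2
cycle 7: CDB Mul1=10; issue MUL r2<-Mul1 // r0:Add1,r1:Add2,r2:Mul1,r3:Mul2
cycle 8: stall // r0:Add1,r1:Add2,r2:Mul1,r3:Mul2
cycle 9: CDB Add1=15; stall // r0:15,r1:Add2,r2:Mul1,r3:Mul2
cycle 10: stall // r0:15,r1:Add2,r2:Mul1,r3:Mul2
cycle 11: CDB Add2=-13; stall // r0:15,r1:-13,r2:Mul1,r3:Mul2
cycle 12: stall // r0:15,r1:-13,r2:Mul1,r3:Mul2
cycle 13: CDB Mul2=75; issue MUL r0<-Mul2 // r0:Mul2,r1:-13,r2:Mul1,r3:75
cycle 14: issue ADD r2<-Add1 // r0:Mul2,r1:-13,r2:Add1,r3:75
cycle 15: CDB Mul1=-65; issue SUB r2<-Add2 // r0:Mul2,r1:-13,r2:Add2,r3:75
cycle 16: issue ADD r1<-Add3 // r0:Mul2,r1:Add3,r2:Add2,r3:75
cycle 17: CDB Mul2=1125 // r0:1125,r1:Add3,r2:Add2,r3:75
cycle 18: - // r0:1125,r1:Add3,r2:Add2,r3:75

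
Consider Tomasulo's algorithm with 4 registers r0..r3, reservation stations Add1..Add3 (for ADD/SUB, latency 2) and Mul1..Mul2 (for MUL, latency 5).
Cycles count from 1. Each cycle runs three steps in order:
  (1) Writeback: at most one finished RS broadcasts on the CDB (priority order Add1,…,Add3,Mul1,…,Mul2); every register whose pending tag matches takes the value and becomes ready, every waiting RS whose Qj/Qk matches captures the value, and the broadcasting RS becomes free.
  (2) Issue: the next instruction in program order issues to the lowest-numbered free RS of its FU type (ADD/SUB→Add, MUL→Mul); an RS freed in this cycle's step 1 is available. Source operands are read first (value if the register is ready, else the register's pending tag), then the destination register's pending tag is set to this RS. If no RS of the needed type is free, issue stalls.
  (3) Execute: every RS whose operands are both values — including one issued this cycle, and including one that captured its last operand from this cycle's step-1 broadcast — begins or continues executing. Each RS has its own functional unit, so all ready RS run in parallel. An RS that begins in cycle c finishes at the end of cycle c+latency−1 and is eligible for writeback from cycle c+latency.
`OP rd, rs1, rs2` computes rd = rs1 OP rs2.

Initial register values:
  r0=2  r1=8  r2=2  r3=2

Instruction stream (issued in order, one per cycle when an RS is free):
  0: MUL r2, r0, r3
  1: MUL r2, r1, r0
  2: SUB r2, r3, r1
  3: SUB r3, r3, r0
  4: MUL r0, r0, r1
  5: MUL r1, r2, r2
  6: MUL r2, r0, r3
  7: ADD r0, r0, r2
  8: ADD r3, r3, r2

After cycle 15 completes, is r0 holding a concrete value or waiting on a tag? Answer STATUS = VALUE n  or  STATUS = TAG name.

c1: issue MUL r2<-Mul1 | r0:2,r1:8,r2:Mul1,r3:2
c2: issue MUL r2<-Mul2 | r0:2,r1:8,r2:Mul2,r3:2
c3: issue SUB r2<-Add1 | r0:2,r1:8,r2:Add1,r3:2
c4: issue SUB r3<-Add2 | r0:2,r1:8,r2:Add1,r3:Add2
c5: CDB Add1=-6; stall | r0:2,r1:8,r2:-6,r3:Add2
c6: CDB Add2=0; stall | r0:2,r1:8,r2:-6,r3:0
c7: CDB Mul1=4; issue MUL r0<-Mul1 | r0:Mul1,r1:8,r2:-6,r3:0
c8: CDB Mul2=16; issue MUL r1<-Mul2 | r0:Mul1,r1:Mul2,r2:-6,r3:0
c9: stall | r0:Mul1,r1:Mul2,r2:-6,r3:0
c10: stall | r0:Mul1,r1:Mul2,r2:-6,r3:0
c11: stall | r0:Mul1,r1:Mul2,r2:-6,r3:0
c12: CDB Mul1=16; issue MUL r2<-Mul1 | r0:16,r1:Mul2,r2:Mul1,r3:0
c13: CDB Mul2=36; issue ADD r0<-Add1 | r0:Add1,r1:36,r2:Mul1,r3:0
c14: issue ADD r3<-Add2 | r0:Add1,r1:36,r2:Mul1,r3:Add2
c15: - | r0:Add1,r1:36,r2:Mul1,r3:Add2

STATUS = TAG Add1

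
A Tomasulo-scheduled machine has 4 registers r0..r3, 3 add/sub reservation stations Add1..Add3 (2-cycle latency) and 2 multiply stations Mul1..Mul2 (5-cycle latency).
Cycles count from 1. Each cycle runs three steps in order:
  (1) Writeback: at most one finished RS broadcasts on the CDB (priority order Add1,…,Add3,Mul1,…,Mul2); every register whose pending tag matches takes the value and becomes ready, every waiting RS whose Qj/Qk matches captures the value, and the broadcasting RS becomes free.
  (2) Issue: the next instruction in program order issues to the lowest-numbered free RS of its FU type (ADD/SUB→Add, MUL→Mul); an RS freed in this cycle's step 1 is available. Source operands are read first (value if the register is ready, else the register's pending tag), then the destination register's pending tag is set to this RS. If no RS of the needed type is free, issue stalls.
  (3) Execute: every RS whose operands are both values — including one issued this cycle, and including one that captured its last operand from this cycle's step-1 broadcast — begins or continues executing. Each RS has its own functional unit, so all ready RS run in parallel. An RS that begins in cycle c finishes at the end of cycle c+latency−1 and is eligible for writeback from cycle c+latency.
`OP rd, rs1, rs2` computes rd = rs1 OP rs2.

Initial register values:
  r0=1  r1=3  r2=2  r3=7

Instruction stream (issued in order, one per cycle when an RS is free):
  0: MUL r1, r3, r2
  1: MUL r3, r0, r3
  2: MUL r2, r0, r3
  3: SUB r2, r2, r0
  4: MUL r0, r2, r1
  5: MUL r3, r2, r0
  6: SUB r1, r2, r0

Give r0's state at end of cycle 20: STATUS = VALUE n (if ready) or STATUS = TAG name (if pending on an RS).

STATUS = VALUE 84

c1: issue MUL r1<-Mul1 | r0:1,r1:Mul1,r2:2,r3:7
c2: issue MUL r3<-Mul2 | r0:1,r1:Mul1,r2:2,r3:Mul2
c3: stall | r0:1,r1:Mul1,r2:2,r3:Mul2
c4: stall | r0:1,r1:Mul1,r2:2,r3:Mul2
c5: stall | r0:1,r1:Mul1,r2:2,r3:Mul2
c6: CDB Mul1=14; issue MUL r2<-Mul1 | r0:1,r1:14,r2:Mul1,r3:Mul2
c7: CDB Mul2=7; issue SUB r2<-Add1 | r0:1,r1:14,r2:Add1,r3:7
c8: issue MUL r0<-Mul2 | r0:Mul2,r1:14,r2:Add1,r3:7
c9: stall | r0:Mul2,r1:14,r2:Add1,r3:7
c10: stall | r0:Mul2,r1:14,r2:Add1,r3:7
c11: stall | r0:Mul2,r1:14,r2:Add1,r3:7
c12: CDB Mul1=7; issue MUL r3<-Mul1 | r0:Mul2,r1:14,r2:Add1,r3:Mul1
c13: issue SUB r1<-Add2 | r0:Mul2,r1:Add2,r2:Add1,r3:Mul1
c14: CDB Add1=6 | r0:Mul2,r1:Add2,r2:6,r3:Mul1
c15: - | r0:Mul2,r1:Add2,r2:6,r3:Mul1
c16: - | r0:Mul2,r1:Add2,r2:6,r3:Mul1
c17: - | r0:Mul2,r1:Add2,r2:6,r3:Mul1
c18: - | r0:Mul2,r1:Add2,r2:6,r3:Mul1
c19: CDB Mul2=84 | r0:84,r1:Add2,r2:6,r3:Mul1
c20: - | r0:84,r1:Add2,r2:6,r3:Mul1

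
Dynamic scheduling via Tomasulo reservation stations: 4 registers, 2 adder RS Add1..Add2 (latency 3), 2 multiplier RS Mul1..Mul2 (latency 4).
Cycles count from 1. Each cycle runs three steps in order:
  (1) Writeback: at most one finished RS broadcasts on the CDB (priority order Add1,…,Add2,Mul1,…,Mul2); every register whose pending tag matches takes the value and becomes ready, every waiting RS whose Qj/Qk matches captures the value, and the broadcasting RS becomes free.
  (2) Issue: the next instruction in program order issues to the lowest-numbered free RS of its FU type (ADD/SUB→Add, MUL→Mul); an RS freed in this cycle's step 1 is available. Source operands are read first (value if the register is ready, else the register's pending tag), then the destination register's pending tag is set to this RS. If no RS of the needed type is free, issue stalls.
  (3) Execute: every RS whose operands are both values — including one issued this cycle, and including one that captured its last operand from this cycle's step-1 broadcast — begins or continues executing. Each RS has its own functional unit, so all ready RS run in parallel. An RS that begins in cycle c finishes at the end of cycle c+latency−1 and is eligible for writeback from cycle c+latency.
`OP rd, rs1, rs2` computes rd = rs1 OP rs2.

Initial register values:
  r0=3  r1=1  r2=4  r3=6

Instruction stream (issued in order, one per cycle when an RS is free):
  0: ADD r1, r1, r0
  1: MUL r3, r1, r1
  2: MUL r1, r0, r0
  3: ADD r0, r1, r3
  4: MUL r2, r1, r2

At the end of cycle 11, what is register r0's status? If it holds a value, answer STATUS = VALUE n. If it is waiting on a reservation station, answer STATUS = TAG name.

STATUS = VALUE 25

  c1: issue ADD r1<-Add1  regs: r0:3,r1:Add1,r2:4,r3:6
  c2: issue MUL r3<-Mul1  regs: r0:3,r1:Add1,r2:4,r3:Mul1
  c3: issue MUL r1<-Mul2  regs: r0:3,r1:Mul2,r2:4,r3:Mul1
  c4: CDB Add1=4; issue ADD r0<-Add1  regs: r0:Add1,r1:Mul2,r2:4,r3:Mul1
  c5: stall  regs: r0:Add1,r1:Mul2,r2:4,r3:Mul1
  c6: stall  regs: r0:Add1,r1:Mul2,r2:4,r3:Mul1
  c7: CDB Mul2=9; issue MUL r2<-Mul2  regs: r0:Add1,r1:9,r2:Mul2,r3:Mul1
  c8: CDB Mul1=16  regs: r0:Add1,r1:9,r2:Mul2,r3:16
  c9: -  regs: r0:Add1,r1:9,r2:Mul2,r3:16
  c10: -  regs: r0:Add1,r1:9,r2:Mul2,r3:16
  c11: CDB Add1=25  regs: r0:25,r1:9,r2:Mul2,r3:16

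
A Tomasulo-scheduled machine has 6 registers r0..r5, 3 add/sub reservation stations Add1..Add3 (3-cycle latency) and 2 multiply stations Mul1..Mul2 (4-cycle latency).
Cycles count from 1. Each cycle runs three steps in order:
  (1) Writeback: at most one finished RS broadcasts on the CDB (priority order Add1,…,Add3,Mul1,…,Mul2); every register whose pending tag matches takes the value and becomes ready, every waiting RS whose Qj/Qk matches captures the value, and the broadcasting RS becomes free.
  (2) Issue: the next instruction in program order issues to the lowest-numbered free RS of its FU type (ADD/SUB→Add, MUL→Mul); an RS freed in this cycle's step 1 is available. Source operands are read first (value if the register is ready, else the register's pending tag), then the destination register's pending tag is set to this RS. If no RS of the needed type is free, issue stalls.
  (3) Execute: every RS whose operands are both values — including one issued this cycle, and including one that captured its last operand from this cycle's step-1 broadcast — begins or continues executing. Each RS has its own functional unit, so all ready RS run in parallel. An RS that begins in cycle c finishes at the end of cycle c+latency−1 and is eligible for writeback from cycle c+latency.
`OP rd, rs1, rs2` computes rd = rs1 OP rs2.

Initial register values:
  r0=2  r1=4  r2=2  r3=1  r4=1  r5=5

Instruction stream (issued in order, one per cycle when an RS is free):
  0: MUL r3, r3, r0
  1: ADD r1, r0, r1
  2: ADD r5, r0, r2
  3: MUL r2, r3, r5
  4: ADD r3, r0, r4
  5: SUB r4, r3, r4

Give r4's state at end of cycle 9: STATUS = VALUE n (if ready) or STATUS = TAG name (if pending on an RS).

  c1: issue MUL r3<-Mul1  regs: r0:2,r1:4,r2:2,r3:Mul1,r4:1,r5:5
  c2: issue ADD r1<-Add1  regs: r0:2,r1:Add1,r2:2,r3:Mul1,r4:1,r5:5
  c3: issue ADD r5<-Add2  regs: r0:2,r1:Add1,r2:2,r3:Mul1,r4:1,r5:Add2
  c4: issue MUL r2<-Mul2  regs: r0:2,r1:Add1,r2:Mul2,r3:Mul1,r4:1,r5:Add2
  c5: CDB Add1=6; issue ADD r3<-Add1  regs: r0:2,r1:6,r2:Mul2,r3:Add1,r4:1,r5:Add2
  c6: CDB Add2=4; issue SUB r4<-Add2  regs: r0:2,r1:6,r2:Mul2,r3:Add1,r4:Add2,r5:4
  c7: CDB Mul1=2  regs: r0:2,r1:6,r2:Mul2,r3:Add1,r4:Add2,r5:4
  c8: CDB Add1=3  regs: r0:2,r1:6,r2:Mul2,r3:3,r4:Add2,r5:4
  c9: -  regs: r0:2,r1:6,r2:Mul2,r3:3,r4:Add2,r5:4

STATUS = TAG Add2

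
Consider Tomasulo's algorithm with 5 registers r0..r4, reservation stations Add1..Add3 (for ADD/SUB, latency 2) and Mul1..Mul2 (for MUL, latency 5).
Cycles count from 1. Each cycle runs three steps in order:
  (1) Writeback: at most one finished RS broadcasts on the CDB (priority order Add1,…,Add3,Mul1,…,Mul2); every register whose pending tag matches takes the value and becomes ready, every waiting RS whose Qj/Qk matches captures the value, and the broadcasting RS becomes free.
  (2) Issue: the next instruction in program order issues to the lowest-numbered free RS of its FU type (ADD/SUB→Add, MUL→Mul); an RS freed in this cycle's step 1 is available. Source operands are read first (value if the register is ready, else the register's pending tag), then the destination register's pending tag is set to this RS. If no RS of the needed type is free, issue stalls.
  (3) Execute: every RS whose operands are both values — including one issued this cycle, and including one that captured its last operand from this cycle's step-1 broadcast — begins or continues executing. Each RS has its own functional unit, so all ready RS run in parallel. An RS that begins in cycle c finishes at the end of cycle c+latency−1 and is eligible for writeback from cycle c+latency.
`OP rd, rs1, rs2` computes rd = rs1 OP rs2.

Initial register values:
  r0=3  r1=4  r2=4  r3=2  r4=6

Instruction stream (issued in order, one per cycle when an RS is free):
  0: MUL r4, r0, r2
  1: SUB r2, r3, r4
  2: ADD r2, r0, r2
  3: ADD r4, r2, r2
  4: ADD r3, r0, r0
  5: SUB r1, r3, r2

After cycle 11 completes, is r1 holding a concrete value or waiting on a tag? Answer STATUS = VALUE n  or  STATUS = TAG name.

cycle 1: issue MUL r4<-Mul1 // r0:3,r1:4,r2:4,r3:2,r4:Mul1
cycle 2: issue SUB r2<-Add1 // r0:3,r1:4,r2:Add1,r3:2,r4:Mul1
cycle 3: issue ADD r2<-Add2 // r0:3,r1:4,r2:Add2,r3:2,r4:Mul1
cycle 4: issue ADD r4<-Add3 // r0:3,r1:4,r2:Add2,r3:2,r4:Add3
cycle 5: stall // r0:3,r1:4,r2:Add2,r3:2,r4:Add3
cycle 6: CDB Mul1=12; stall // r0:3,r1:4,r2:Add2,r3:2,r4:Add3
cycle 7: stall // r0:3,r1:4,r2:Add2,r3:2,r4:Add3
cycle 8: CDB Add1=-10; issue ADD r3<-Add1 // r0:3,r1:4,r2:Add2,r3:Add1,r4:Add3
cycle 9: stall // r0:3,r1:4,r2:Add2,r3:Add1,r4:Add3
cycle 10: CDB Add1=6; issue SUB r1<-Add1 // r0:3,r1:Add1,r2:Add2,r3:6,r4:Add3
cycle 11: CDB Add2=-7 // r0:3,r1:Add1,r2:-7,r3:6,r4:Add3

STATUS = TAG Add1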